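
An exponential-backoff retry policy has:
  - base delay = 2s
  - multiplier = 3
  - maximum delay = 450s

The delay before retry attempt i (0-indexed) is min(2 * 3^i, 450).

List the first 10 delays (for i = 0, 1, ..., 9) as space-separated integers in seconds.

Answer: 2 6 18 54 162 450 450 450 450 450

Derivation:
Computing each delay:
  i=0: min(2*3^0, 450) = 2
  i=1: min(2*3^1, 450) = 6
  i=2: min(2*3^2, 450) = 18
  i=3: min(2*3^3, 450) = 54
  i=4: min(2*3^4, 450) = 162
  i=5: min(2*3^5, 450) = 450
  i=6: min(2*3^6, 450) = 450
  i=7: min(2*3^7, 450) = 450
  i=8: min(2*3^8, 450) = 450
  i=9: min(2*3^9, 450) = 450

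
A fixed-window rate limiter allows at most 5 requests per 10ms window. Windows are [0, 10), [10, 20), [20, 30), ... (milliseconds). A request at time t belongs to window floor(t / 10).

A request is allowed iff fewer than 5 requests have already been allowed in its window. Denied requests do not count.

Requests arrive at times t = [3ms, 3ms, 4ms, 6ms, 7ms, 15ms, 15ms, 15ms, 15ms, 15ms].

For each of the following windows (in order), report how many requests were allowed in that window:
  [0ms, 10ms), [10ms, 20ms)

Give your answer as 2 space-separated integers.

Answer: 5 5

Derivation:
Processing requests:
  req#1 t=3ms (window 0): ALLOW
  req#2 t=3ms (window 0): ALLOW
  req#3 t=4ms (window 0): ALLOW
  req#4 t=6ms (window 0): ALLOW
  req#5 t=7ms (window 0): ALLOW
  req#6 t=15ms (window 1): ALLOW
  req#7 t=15ms (window 1): ALLOW
  req#8 t=15ms (window 1): ALLOW
  req#9 t=15ms (window 1): ALLOW
  req#10 t=15ms (window 1): ALLOW

Allowed counts by window: 5 5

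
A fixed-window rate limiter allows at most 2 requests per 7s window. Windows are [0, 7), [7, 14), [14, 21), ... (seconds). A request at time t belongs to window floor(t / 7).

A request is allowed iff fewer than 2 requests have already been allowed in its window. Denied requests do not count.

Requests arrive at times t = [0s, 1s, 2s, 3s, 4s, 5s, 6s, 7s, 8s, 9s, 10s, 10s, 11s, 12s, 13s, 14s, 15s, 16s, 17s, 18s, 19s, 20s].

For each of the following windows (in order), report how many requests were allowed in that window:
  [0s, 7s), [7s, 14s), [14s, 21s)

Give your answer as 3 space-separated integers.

Answer: 2 2 2

Derivation:
Processing requests:
  req#1 t=0s (window 0): ALLOW
  req#2 t=1s (window 0): ALLOW
  req#3 t=2s (window 0): DENY
  req#4 t=3s (window 0): DENY
  req#5 t=4s (window 0): DENY
  req#6 t=5s (window 0): DENY
  req#7 t=6s (window 0): DENY
  req#8 t=7s (window 1): ALLOW
  req#9 t=8s (window 1): ALLOW
  req#10 t=9s (window 1): DENY
  req#11 t=10s (window 1): DENY
  req#12 t=10s (window 1): DENY
  req#13 t=11s (window 1): DENY
  req#14 t=12s (window 1): DENY
  req#15 t=13s (window 1): DENY
  req#16 t=14s (window 2): ALLOW
  req#17 t=15s (window 2): ALLOW
  req#18 t=16s (window 2): DENY
  req#19 t=17s (window 2): DENY
  req#20 t=18s (window 2): DENY
  req#21 t=19s (window 2): DENY
  req#22 t=20s (window 2): DENY

Allowed counts by window: 2 2 2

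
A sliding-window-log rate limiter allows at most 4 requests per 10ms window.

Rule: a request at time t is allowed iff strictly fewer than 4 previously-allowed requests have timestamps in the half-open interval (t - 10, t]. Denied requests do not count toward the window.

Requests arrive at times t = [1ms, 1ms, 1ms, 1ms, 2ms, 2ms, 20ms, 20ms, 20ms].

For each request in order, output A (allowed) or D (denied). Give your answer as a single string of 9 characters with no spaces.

Tracking allowed requests in the window:
  req#1 t=1ms: ALLOW
  req#2 t=1ms: ALLOW
  req#3 t=1ms: ALLOW
  req#4 t=1ms: ALLOW
  req#5 t=2ms: DENY
  req#6 t=2ms: DENY
  req#7 t=20ms: ALLOW
  req#8 t=20ms: ALLOW
  req#9 t=20ms: ALLOW

Answer: AAAADDAAA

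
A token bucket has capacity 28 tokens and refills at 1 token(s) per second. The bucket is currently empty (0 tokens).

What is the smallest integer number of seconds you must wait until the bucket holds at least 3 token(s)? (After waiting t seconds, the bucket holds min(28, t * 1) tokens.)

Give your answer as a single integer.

Need t * 1 >= 3, so t >= 3/1.
Smallest integer t = ceil(3/1) = 3.

Answer: 3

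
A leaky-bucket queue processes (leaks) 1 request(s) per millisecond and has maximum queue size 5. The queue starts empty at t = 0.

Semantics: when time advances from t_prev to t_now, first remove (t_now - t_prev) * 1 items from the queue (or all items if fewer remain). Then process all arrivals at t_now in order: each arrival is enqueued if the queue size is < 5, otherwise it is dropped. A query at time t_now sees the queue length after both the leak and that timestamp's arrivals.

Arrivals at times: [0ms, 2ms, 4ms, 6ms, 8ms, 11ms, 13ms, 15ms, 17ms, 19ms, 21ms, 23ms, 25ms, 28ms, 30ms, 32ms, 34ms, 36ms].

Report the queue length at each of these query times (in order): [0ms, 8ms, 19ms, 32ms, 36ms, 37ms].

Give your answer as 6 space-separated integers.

Answer: 1 1 1 1 1 0

Derivation:
Queue lengths at query times:
  query t=0ms: backlog = 1
  query t=8ms: backlog = 1
  query t=19ms: backlog = 1
  query t=32ms: backlog = 1
  query t=36ms: backlog = 1
  query t=37ms: backlog = 0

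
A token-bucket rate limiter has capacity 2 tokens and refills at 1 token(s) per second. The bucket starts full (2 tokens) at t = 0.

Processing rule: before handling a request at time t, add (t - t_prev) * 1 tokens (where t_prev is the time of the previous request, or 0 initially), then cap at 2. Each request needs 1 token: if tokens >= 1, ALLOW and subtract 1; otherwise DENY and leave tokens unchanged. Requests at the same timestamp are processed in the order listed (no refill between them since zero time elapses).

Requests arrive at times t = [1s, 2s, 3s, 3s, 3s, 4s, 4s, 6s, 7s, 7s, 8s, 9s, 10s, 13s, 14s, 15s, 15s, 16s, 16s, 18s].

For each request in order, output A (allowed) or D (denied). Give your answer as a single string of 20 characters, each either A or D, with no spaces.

Answer: AAAADADAAAAAAAAAAADA

Derivation:
Simulating step by step:
  req#1 t=1s: ALLOW
  req#2 t=2s: ALLOW
  req#3 t=3s: ALLOW
  req#4 t=3s: ALLOW
  req#5 t=3s: DENY
  req#6 t=4s: ALLOW
  req#7 t=4s: DENY
  req#8 t=6s: ALLOW
  req#9 t=7s: ALLOW
  req#10 t=7s: ALLOW
  req#11 t=8s: ALLOW
  req#12 t=9s: ALLOW
  req#13 t=10s: ALLOW
  req#14 t=13s: ALLOW
  req#15 t=14s: ALLOW
  req#16 t=15s: ALLOW
  req#17 t=15s: ALLOW
  req#18 t=16s: ALLOW
  req#19 t=16s: DENY
  req#20 t=18s: ALLOW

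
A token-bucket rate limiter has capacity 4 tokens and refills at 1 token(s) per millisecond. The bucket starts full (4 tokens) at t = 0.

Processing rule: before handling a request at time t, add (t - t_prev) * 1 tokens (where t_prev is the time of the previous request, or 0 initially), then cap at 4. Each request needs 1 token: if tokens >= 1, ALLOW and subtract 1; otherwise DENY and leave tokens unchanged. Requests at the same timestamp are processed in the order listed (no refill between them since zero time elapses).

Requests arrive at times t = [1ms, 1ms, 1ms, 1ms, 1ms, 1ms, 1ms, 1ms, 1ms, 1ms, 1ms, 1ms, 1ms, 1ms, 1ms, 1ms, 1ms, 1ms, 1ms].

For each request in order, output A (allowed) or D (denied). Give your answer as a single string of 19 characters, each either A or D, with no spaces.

Answer: AAAADDDDDDDDDDDDDDD

Derivation:
Simulating step by step:
  req#1 t=1ms: ALLOW
  req#2 t=1ms: ALLOW
  req#3 t=1ms: ALLOW
  req#4 t=1ms: ALLOW
  req#5 t=1ms: DENY
  req#6 t=1ms: DENY
  req#7 t=1ms: DENY
  req#8 t=1ms: DENY
  req#9 t=1ms: DENY
  req#10 t=1ms: DENY
  req#11 t=1ms: DENY
  req#12 t=1ms: DENY
  req#13 t=1ms: DENY
  req#14 t=1ms: DENY
  req#15 t=1ms: DENY
  req#16 t=1ms: DENY
  req#17 t=1ms: DENY
  req#18 t=1ms: DENY
  req#19 t=1ms: DENY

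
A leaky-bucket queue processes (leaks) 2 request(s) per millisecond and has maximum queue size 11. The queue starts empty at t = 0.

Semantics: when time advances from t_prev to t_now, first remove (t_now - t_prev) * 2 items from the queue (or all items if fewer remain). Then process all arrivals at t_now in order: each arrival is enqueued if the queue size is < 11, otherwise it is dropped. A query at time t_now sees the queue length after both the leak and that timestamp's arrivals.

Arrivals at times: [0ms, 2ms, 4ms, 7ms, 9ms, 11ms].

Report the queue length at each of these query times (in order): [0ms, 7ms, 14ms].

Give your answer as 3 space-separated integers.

Answer: 1 1 0

Derivation:
Queue lengths at query times:
  query t=0ms: backlog = 1
  query t=7ms: backlog = 1
  query t=14ms: backlog = 0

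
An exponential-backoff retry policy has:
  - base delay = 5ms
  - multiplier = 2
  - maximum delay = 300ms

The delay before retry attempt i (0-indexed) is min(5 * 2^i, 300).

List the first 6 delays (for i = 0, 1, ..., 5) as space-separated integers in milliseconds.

Answer: 5 10 20 40 80 160

Derivation:
Computing each delay:
  i=0: min(5*2^0, 300) = 5
  i=1: min(5*2^1, 300) = 10
  i=2: min(5*2^2, 300) = 20
  i=3: min(5*2^3, 300) = 40
  i=4: min(5*2^4, 300) = 80
  i=5: min(5*2^5, 300) = 160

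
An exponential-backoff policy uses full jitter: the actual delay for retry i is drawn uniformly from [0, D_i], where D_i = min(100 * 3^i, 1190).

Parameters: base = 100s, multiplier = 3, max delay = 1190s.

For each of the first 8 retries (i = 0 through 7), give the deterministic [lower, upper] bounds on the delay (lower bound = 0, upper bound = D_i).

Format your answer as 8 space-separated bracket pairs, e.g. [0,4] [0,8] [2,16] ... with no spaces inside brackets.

Answer: [0,100] [0,300] [0,900] [0,1190] [0,1190] [0,1190] [0,1190] [0,1190]

Derivation:
Computing bounds per retry:
  i=0: D_i=min(100*3^0,1190)=100, bounds=[0,100]
  i=1: D_i=min(100*3^1,1190)=300, bounds=[0,300]
  i=2: D_i=min(100*3^2,1190)=900, bounds=[0,900]
  i=3: D_i=min(100*3^3,1190)=1190, bounds=[0,1190]
  i=4: D_i=min(100*3^4,1190)=1190, bounds=[0,1190]
  i=5: D_i=min(100*3^5,1190)=1190, bounds=[0,1190]
  i=6: D_i=min(100*3^6,1190)=1190, bounds=[0,1190]
  i=7: D_i=min(100*3^7,1190)=1190, bounds=[0,1190]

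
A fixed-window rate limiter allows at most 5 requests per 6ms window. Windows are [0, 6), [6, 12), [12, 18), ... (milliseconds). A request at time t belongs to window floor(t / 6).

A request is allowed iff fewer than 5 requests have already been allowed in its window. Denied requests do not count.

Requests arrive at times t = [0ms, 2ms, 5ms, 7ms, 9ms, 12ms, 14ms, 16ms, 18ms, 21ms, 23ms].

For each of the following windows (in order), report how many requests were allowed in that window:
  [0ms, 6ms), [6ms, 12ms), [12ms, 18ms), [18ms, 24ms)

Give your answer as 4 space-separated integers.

Answer: 3 2 3 3

Derivation:
Processing requests:
  req#1 t=0ms (window 0): ALLOW
  req#2 t=2ms (window 0): ALLOW
  req#3 t=5ms (window 0): ALLOW
  req#4 t=7ms (window 1): ALLOW
  req#5 t=9ms (window 1): ALLOW
  req#6 t=12ms (window 2): ALLOW
  req#7 t=14ms (window 2): ALLOW
  req#8 t=16ms (window 2): ALLOW
  req#9 t=18ms (window 3): ALLOW
  req#10 t=21ms (window 3): ALLOW
  req#11 t=23ms (window 3): ALLOW

Allowed counts by window: 3 2 3 3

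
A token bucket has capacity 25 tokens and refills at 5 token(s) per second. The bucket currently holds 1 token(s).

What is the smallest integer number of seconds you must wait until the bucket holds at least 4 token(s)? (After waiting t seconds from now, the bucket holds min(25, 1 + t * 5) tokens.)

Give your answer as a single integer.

Answer: 1

Derivation:
Need 1 + t * 5 >= 4, so t >= 3/5.
Smallest integer t = ceil(3/5) = 1.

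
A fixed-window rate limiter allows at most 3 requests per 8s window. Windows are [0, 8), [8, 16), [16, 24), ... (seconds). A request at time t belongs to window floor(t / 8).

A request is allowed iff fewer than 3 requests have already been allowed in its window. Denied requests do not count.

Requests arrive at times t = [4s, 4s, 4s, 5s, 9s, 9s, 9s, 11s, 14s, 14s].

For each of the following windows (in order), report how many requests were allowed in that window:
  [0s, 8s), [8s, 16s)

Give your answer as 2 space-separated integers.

Answer: 3 3

Derivation:
Processing requests:
  req#1 t=4s (window 0): ALLOW
  req#2 t=4s (window 0): ALLOW
  req#3 t=4s (window 0): ALLOW
  req#4 t=5s (window 0): DENY
  req#5 t=9s (window 1): ALLOW
  req#6 t=9s (window 1): ALLOW
  req#7 t=9s (window 1): ALLOW
  req#8 t=11s (window 1): DENY
  req#9 t=14s (window 1): DENY
  req#10 t=14s (window 1): DENY

Allowed counts by window: 3 3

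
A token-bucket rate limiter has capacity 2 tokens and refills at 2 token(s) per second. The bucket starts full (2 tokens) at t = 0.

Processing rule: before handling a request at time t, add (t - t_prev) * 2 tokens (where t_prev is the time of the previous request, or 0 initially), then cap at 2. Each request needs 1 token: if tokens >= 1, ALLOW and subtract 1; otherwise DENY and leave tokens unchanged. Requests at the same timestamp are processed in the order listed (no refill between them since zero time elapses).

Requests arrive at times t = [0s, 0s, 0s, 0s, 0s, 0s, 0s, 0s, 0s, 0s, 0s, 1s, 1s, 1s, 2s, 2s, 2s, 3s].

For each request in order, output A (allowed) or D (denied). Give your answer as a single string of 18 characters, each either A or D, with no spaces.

Answer: AADDDDDDDDDAADAADA

Derivation:
Simulating step by step:
  req#1 t=0s: ALLOW
  req#2 t=0s: ALLOW
  req#3 t=0s: DENY
  req#4 t=0s: DENY
  req#5 t=0s: DENY
  req#6 t=0s: DENY
  req#7 t=0s: DENY
  req#8 t=0s: DENY
  req#9 t=0s: DENY
  req#10 t=0s: DENY
  req#11 t=0s: DENY
  req#12 t=1s: ALLOW
  req#13 t=1s: ALLOW
  req#14 t=1s: DENY
  req#15 t=2s: ALLOW
  req#16 t=2s: ALLOW
  req#17 t=2s: DENY
  req#18 t=3s: ALLOW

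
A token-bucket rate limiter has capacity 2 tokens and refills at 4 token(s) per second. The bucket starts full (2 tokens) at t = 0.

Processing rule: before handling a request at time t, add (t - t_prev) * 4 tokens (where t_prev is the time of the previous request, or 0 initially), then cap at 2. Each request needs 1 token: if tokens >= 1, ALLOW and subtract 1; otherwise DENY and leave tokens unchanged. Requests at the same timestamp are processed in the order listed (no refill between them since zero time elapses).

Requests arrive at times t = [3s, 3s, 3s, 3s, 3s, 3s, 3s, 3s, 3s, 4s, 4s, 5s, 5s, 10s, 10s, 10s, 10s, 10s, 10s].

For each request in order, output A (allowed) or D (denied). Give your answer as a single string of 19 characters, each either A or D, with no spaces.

Simulating step by step:
  req#1 t=3s: ALLOW
  req#2 t=3s: ALLOW
  req#3 t=3s: DENY
  req#4 t=3s: DENY
  req#5 t=3s: DENY
  req#6 t=3s: DENY
  req#7 t=3s: DENY
  req#8 t=3s: DENY
  req#9 t=3s: DENY
  req#10 t=4s: ALLOW
  req#11 t=4s: ALLOW
  req#12 t=5s: ALLOW
  req#13 t=5s: ALLOW
  req#14 t=10s: ALLOW
  req#15 t=10s: ALLOW
  req#16 t=10s: DENY
  req#17 t=10s: DENY
  req#18 t=10s: DENY
  req#19 t=10s: DENY

Answer: AADDDDDDDAAAAAADDDD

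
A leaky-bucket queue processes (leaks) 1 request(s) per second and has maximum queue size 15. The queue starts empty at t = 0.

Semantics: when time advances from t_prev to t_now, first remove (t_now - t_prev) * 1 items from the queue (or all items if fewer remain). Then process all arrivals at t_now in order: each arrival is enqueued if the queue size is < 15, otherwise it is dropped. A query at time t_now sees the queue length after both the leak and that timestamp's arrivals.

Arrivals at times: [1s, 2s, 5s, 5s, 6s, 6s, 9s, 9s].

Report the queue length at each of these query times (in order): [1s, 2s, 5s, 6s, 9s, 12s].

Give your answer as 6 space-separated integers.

Queue lengths at query times:
  query t=1s: backlog = 1
  query t=2s: backlog = 1
  query t=5s: backlog = 2
  query t=6s: backlog = 3
  query t=9s: backlog = 2
  query t=12s: backlog = 0

Answer: 1 1 2 3 2 0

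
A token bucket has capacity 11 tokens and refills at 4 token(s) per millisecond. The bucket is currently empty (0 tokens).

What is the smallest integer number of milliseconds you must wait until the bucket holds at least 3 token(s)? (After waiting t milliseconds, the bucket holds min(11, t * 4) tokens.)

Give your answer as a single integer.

Need t * 4 >= 3, so t >= 3/4.
Smallest integer t = ceil(3/4) = 1.

Answer: 1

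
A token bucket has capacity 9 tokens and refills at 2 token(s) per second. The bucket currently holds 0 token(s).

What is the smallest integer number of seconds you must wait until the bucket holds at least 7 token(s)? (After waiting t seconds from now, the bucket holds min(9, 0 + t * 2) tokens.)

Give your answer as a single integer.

Answer: 4

Derivation:
Need 0 + t * 2 >= 7, so t >= 7/2.
Smallest integer t = ceil(7/2) = 4.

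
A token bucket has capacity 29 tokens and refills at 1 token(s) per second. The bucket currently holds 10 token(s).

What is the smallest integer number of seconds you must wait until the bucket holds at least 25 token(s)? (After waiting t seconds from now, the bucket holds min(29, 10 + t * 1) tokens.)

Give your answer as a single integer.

Answer: 15

Derivation:
Need 10 + t * 1 >= 25, so t >= 15/1.
Smallest integer t = ceil(15/1) = 15.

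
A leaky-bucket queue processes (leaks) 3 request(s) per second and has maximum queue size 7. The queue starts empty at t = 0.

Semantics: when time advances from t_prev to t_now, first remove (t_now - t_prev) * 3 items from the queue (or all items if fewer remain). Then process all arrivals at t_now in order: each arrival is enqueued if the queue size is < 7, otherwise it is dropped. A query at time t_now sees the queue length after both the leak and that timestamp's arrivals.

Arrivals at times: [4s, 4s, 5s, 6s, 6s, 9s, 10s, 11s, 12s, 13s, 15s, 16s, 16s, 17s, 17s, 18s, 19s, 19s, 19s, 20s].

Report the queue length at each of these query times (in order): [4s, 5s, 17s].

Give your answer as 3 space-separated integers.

Queue lengths at query times:
  query t=4s: backlog = 2
  query t=5s: backlog = 1
  query t=17s: backlog = 2

Answer: 2 1 2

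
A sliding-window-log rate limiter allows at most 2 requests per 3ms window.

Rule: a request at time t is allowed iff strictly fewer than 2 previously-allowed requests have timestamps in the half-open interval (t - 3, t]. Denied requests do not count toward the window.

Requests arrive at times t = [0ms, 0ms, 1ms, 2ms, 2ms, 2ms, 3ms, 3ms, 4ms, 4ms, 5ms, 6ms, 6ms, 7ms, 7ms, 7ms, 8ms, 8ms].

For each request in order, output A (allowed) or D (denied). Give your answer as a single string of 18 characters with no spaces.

Answer: AADDDDAADDDAADDDDD

Derivation:
Tracking allowed requests in the window:
  req#1 t=0ms: ALLOW
  req#2 t=0ms: ALLOW
  req#3 t=1ms: DENY
  req#4 t=2ms: DENY
  req#5 t=2ms: DENY
  req#6 t=2ms: DENY
  req#7 t=3ms: ALLOW
  req#8 t=3ms: ALLOW
  req#9 t=4ms: DENY
  req#10 t=4ms: DENY
  req#11 t=5ms: DENY
  req#12 t=6ms: ALLOW
  req#13 t=6ms: ALLOW
  req#14 t=7ms: DENY
  req#15 t=7ms: DENY
  req#16 t=7ms: DENY
  req#17 t=8ms: DENY
  req#18 t=8ms: DENY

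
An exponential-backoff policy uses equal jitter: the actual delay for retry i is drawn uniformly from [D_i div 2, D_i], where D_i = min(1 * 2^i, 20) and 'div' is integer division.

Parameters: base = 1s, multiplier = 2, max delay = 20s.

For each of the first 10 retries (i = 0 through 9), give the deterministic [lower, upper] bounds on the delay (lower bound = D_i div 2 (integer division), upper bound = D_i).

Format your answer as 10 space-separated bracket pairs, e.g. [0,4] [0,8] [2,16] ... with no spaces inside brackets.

Answer: [0,1] [1,2] [2,4] [4,8] [8,16] [10,20] [10,20] [10,20] [10,20] [10,20]

Derivation:
Computing bounds per retry:
  i=0: D_i=min(1*2^0,20)=1, bounds=[0,1]
  i=1: D_i=min(1*2^1,20)=2, bounds=[1,2]
  i=2: D_i=min(1*2^2,20)=4, bounds=[2,4]
  i=3: D_i=min(1*2^3,20)=8, bounds=[4,8]
  i=4: D_i=min(1*2^4,20)=16, bounds=[8,16]
  i=5: D_i=min(1*2^5,20)=20, bounds=[10,20]
  i=6: D_i=min(1*2^6,20)=20, bounds=[10,20]
  i=7: D_i=min(1*2^7,20)=20, bounds=[10,20]
  i=8: D_i=min(1*2^8,20)=20, bounds=[10,20]
  i=9: D_i=min(1*2^9,20)=20, bounds=[10,20]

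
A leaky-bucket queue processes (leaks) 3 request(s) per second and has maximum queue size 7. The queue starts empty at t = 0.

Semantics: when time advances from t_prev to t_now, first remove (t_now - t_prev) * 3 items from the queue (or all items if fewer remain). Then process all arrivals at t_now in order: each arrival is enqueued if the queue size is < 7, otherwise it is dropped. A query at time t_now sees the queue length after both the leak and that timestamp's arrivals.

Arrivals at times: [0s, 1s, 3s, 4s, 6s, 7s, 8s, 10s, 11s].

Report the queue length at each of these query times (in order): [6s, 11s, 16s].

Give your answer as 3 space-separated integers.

Queue lengths at query times:
  query t=6s: backlog = 1
  query t=11s: backlog = 1
  query t=16s: backlog = 0

Answer: 1 1 0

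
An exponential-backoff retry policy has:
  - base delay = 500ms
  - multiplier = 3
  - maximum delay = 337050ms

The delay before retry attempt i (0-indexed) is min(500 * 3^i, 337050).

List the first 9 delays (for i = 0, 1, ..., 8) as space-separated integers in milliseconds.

Answer: 500 1500 4500 13500 40500 121500 337050 337050 337050

Derivation:
Computing each delay:
  i=0: min(500*3^0, 337050) = 500
  i=1: min(500*3^1, 337050) = 1500
  i=2: min(500*3^2, 337050) = 4500
  i=3: min(500*3^3, 337050) = 13500
  i=4: min(500*3^4, 337050) = 40500
  i=5: min(500*3^5, 337050) = 121500
  i=6: min(500*3^6, 337050) = 337050
  i=7: min(500*3^7, 337050) = 337050
  i=8: min(500*3^8, 337050) = 337050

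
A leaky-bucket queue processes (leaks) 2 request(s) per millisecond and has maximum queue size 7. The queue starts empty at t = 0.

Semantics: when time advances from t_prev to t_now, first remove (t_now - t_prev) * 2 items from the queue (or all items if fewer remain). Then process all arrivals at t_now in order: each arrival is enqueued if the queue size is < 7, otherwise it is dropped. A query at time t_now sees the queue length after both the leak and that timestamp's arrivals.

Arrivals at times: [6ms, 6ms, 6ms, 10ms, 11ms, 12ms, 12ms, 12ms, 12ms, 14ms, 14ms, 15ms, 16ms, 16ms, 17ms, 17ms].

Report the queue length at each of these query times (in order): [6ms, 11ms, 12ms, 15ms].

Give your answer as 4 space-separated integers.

Answer: 3 1 4 1

Derivation:
Queue lengths at query times:
  query t=6ms: backlog = 3
  query t=11ms: backlog = 1
  query t=12ms: backlog = 4
  query t=15ms: backlog = 1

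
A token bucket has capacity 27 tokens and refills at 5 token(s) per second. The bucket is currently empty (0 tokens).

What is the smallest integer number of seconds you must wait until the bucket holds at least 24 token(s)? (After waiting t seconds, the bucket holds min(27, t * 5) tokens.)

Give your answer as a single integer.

Answer: 5

Derivation:
Need t * 5 >= 24, so t >= 24/5.
Smallest integer t = ceil(24/5) = 5.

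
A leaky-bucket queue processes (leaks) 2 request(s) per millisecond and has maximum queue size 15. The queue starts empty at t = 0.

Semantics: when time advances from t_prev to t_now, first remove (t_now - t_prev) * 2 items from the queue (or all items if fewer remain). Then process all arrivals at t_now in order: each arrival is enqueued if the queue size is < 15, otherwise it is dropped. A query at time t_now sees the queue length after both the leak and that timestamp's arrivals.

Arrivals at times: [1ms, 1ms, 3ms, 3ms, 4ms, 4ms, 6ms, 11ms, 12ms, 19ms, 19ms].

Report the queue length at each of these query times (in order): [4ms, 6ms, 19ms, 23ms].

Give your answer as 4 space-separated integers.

Queue lengths at query times:
  query t=4ms: backlog = 2
  query t=6ms: backlog = 1
  query t=19ms: backlog = 2
  query t=23ms: backlog = 0

Answer: 2 1 2 0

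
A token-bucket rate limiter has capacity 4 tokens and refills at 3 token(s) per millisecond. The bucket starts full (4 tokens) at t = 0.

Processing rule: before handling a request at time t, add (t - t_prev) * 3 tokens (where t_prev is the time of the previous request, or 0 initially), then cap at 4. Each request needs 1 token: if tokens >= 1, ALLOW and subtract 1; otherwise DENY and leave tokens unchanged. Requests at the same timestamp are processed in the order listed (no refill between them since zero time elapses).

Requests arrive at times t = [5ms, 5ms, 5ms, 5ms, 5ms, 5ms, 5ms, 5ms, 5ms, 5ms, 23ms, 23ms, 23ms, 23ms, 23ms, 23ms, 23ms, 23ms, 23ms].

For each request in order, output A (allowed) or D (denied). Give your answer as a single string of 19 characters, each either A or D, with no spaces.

Simulating step by step:
  req#1 t=5ms: ALLOW
  req#2 t=5ms: ALLOW
  req#3 t=5ms: ALLOW
  req#4 t=5ms: ALLOW
  req#5 t=5ms: DENY
  req#6 t=5ms: DENY
  req#7 t=5ms: DENY
  req#8 t=5ms: DENY
  req#9 t=5ms: DENY
  req#10 t=5ms: DENY
  req#11 t=23ms: ALLOW
  req#12 t=23ms: ALLOW
  req#13 t=23ms: ALLOW
  req#14 t=23ms: ALLOW
  req#15 t=23ms: DENY
  req#16 t=23ms: DENY
  req#17 t=23ms: DENY
  req#18 t=23ms: DENY
  req#19 t=23ms: DENY

Answer: AAAADDDDDDAAAADDDDD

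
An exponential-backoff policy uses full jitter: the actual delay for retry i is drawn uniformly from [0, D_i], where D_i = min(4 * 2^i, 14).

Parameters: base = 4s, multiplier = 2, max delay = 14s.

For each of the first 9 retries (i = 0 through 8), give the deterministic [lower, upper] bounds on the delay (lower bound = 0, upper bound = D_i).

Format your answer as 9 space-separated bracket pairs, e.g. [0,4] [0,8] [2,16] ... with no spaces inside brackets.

Answer: [0,4] [0,8] [0,14] [0,14] [0,14] [0,14] [0,14] [0,14] [0,14]

Derivation:
Computing bounds per retry:
  i=0: D_i=min(4*2^0,14)=4, bounds=[0,4]
  i=1: D_i=min(4*2^1,14)=8, bounds=[0,8]
  i=2: D_i=min(4*2^2,14)=14, bounds=[0,14]
  i=3: D_i=min(4*2^3,14)=14, bounds=[0,14]
  i=4: D_i=min(4*2^4,14)=14, bounds=[0,14]
  i=5: D_i=min(4*2^5,14)=14, bounds=[0,14]
  i=6: D_i=min(4*2^6,14)=14, bounds=[0,14]
  i=7: D_i=min(4*2^7,14)=14, bounds=[0,14]
  i=8: D_i=min(4*2^8,14)=14, bounds=[0,14]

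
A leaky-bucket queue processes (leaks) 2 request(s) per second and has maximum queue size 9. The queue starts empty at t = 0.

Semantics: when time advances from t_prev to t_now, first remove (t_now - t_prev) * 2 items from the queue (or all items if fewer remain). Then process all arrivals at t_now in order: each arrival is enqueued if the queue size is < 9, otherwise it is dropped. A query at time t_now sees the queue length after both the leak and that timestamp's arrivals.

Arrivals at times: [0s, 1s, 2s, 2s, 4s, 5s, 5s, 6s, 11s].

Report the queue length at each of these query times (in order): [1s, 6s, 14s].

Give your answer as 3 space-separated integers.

Answer: 1 1 0

Derivation:
Queue lengths at query times:
  query t=1s: backlog = 1
  query t=6s: backlog = 1
  query t=14s: backlog = 0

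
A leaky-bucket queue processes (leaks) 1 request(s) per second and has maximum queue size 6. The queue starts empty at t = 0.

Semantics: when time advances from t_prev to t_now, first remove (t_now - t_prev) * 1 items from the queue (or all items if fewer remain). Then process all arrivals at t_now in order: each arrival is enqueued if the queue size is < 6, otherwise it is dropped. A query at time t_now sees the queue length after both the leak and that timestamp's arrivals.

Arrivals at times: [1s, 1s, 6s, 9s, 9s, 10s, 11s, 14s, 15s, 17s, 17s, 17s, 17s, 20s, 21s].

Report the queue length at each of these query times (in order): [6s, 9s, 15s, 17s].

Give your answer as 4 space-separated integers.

Queue lengths at query times:
  query t=6s: backlog = 1
  query t=9s: backlog = 2
  query t=15s: backlog = 1
  query t=17s: backlog = 4

Answer: 1 2 1 4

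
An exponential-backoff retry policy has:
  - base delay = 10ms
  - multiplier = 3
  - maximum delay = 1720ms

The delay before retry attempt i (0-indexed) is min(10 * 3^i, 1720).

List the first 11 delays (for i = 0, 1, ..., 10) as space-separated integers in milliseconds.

Computing each delay:
  i=0: min(10*3^0, 1720) = 10
  i=1: min(10*3^1, 1720) = 30
  i=2: min(10*3^2, 1720) = 90
  i=3: min(10*3^3, 1720) = 270
  i=4: min(10*3^4, 1720) = 810
  i=5: min(10*3^5, 1720) = 1720
  i=6: min(10*3^6, 1720) = 1720
  i=7: min(10*3^7, 1720) = 1720
  i=8: min(10*3^8, 1720) = 1720
  i=9: min(10*3^9, 1720) = 1720
  i=10: min(10*3^10, 1720) = 1720

Answer: 10 30 90 270 810 1720 1720 1720 1720 1720 1720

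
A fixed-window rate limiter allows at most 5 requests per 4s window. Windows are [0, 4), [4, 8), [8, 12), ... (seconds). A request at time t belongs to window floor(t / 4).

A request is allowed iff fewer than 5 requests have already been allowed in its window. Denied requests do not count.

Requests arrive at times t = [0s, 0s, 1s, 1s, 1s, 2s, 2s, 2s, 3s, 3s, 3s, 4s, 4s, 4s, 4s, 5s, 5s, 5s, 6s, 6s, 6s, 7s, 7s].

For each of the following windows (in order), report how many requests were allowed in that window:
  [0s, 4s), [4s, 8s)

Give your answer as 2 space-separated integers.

Processing requests:
  req#1 t=0s (window 0): ALLOW
  req#2 t=0s (window 0): ALLOW
  req#3 t=1s (window 0): ALLOW
  req#4 t=1s (window 0): ALLOW
  req#5 t=1s (window 0): ALLOW
  req#6 t=2s (window 0): DENY
  req#7 t=2s (window 0): DENY
  req#8 t=2s (window 0): DENY
  req#9 t=3s (window 0): DENY
  req#10 t=3s (window 0): DENY
  req#11 t=3s (window 0): DENY
  req#12 t=4s (window 1): ALLOW
  req#13 t=4s (window 1): ALLOW
  req#14 t=4s (window 1): ALLOW
  req#15 t=4s (window 1): ALLOW
  req#16 t=5s (window 1): ALLOW
  req#17 t=5s (window 1): DENY
  req#18 t=5s (window 1): DENY
  req#19 t=6s (window 1): DENY
  req#20 t=6s (window 1): DENY
  req#21 t=6s (window 1): DENY
  req#22 t=7s (window 1): DENY
  req#23 t=7s (window 1): DENY

Allowed counts by window: 5 5

Answer: 5 5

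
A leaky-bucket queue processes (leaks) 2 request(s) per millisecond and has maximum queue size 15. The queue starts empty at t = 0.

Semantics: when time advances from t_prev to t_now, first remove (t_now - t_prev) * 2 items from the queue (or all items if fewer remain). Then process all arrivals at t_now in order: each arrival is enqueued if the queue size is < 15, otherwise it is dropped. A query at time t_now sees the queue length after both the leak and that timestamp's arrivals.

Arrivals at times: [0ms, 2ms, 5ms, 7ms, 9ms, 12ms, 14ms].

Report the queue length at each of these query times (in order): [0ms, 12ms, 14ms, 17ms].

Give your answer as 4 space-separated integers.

Answer: 1 1 1 0

Derivation:
Queue lengths at query times:
  query t=0ms: backlog = 1
  query t=12ms: backlog = 1
  query t=14ms: backlog = 1
  query t=17ms: backlog = 0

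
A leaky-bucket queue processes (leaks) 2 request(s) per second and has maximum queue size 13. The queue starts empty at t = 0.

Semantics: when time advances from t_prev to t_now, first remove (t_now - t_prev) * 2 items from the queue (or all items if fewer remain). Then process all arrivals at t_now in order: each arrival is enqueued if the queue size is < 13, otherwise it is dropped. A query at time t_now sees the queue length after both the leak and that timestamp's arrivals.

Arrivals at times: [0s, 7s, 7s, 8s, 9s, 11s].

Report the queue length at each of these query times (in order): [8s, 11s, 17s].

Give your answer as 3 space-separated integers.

Answer: 1 1 0

Derivation:
Queue lengths at query times:
  query t=8s: backlog = 1
  query t=11s: backlog = 1
  query t=17s: backlog = 0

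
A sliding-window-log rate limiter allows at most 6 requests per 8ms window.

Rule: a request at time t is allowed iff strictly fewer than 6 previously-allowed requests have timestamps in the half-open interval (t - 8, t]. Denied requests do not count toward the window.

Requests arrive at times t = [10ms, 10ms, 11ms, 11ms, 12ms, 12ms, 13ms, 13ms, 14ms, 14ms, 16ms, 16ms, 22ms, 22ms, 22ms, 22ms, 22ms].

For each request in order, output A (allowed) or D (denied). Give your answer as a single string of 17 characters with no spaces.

Tracking allowed requests in the window:
  req#1 t=10ms: ALLOW
  req#2 t=10ms: ALLOW
  req#3 t=11ms: ALLOW
  req#4 t=11ms: ALLOW
  req#5 t=12ms: ALLOW
  req#6 t=12ms: ALLOW
  req#7 t=13ms: DENY
  req#8 t=13ms: DENY
  req#9 t=14ms: DENY
  req#10 t=14ms: DENY
  req#11 t=16ms: DENY
  req#12 t=16ms: DENY
  req#13 t=22ms: ALLOW
  req#14 t=22ms: ALLOW
  req#15 t=22ms: ALLOW
  req#16 t=22ms: ALLOW
  req#17 t=22ms: ALLOW

Answer: AAAAAADDDDDDAAAAA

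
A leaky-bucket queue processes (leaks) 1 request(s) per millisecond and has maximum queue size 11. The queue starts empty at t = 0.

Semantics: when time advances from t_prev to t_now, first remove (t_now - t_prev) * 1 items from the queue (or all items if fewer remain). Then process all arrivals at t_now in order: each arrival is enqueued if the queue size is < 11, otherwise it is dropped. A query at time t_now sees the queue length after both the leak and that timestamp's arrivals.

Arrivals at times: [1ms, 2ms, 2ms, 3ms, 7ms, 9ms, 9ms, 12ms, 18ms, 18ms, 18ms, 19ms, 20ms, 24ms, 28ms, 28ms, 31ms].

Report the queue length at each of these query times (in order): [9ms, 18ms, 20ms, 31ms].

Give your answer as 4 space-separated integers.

Queue lengths at query times:
  query t=9ms: backlog = 2
  query t=18ms: backlog = 3
  query t=20ms: backlog = 3
  query t=31ms: backlog = 1

Answer: 2 3 3 1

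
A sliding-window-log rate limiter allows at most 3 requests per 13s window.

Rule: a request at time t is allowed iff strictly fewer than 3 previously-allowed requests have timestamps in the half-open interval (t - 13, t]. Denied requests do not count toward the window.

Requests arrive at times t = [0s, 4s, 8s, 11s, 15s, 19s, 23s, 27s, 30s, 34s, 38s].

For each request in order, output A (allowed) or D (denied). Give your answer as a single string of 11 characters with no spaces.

Answer: AAADAAADAAA

Derivation:
Tracking allowed requests in the window:
  req#1 t=0s: ALLOW
  req#2 t=4s: ALLOW
  req#3 t=8s: ALLOW
  req#4 t=11s: DENY
  req#5 t=15s: ALLOW
  req#6 t=19s: ALLOW
  req#7 t=23s: ALLOW
  req#8 t=27s: DENY
  req#9 t=30s: ALLOW
  req#10 t=34s: ALLOW
  req#11 t=38s: ALLOW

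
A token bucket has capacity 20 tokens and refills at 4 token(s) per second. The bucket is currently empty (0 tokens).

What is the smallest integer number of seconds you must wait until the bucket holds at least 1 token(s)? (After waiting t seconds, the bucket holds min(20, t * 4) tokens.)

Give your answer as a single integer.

Answer: 1

Derivation:
Need t * 4 >= 1, so t >= 1/4.
Smallest integer t = ceil(1/4) = 1.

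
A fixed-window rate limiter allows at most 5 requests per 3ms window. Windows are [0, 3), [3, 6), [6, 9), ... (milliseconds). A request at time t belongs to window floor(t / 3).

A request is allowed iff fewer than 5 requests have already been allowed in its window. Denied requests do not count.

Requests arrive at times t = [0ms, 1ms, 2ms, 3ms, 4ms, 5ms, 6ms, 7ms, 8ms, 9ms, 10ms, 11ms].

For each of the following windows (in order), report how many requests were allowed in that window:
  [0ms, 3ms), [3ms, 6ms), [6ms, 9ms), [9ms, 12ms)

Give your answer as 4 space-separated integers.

Answer: 3 3 3 3

Derivation:
Processing requests:
  req#1 t=0ms (window 0): ALLOW
  req#2 t=1ms (window 0): ALLOW
  req#3 t=2ms (window 0): ALLOW
  req#4 t=3ms (window 1): ALLOW
  req#5 t=4ms (window 1): ALLOW
  req#6 t=5ms (window 1): ALLOW
  req#7 t=6ms (window 2): ALLOW
  req#8 t=7ms (window 2): ALLOW
  req#9 t=8ms (window 2): ALLOW
  req#10 t=9ms (window 3): ALLOW
  req#11 t=10ms (window 3): ALLOW
  req#12 t=11ms (window 3): ALLOW

Allowed counts by window: 3 3 3 3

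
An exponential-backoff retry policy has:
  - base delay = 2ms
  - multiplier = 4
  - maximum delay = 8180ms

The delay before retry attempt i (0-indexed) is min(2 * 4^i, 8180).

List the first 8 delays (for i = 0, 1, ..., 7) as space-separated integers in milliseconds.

Computing each delay:
  i=0: min(2*4^0, 8180) = 2
  i=1: min(2*4^1, 8180) = 8
  i=2: min(2*4^2, 8180) = 32
  i=3: min(2*4^3, 8180) = 128
  i=4: min(2*4^4, 8180) = 512
  i=5: min(2*4^5, 8180) = 2048
  i=6: min(2*4^6, 8180) = 8180
  i=7: min(2*4^7, 8180) = 8180

Answer: 2 8 32 128 512 2048 8180 8180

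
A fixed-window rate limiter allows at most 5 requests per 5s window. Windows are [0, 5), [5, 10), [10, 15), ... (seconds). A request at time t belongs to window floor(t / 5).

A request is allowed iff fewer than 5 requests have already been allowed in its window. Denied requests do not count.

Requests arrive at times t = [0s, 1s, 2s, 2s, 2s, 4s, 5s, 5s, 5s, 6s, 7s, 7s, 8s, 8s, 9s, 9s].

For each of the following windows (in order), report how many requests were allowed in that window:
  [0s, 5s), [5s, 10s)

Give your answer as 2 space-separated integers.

Processing requests:
  req#1 t=0s (window 0): ALLOW
  req#2 t=1s (window 0): ALLOW
  req#3 t=2s (window 0): ALLOW
  req#4 t=2s (window 0): ALLOW
  req#5 t=2s (window 0): ALLOW
  req#6 t=4s (window 0): DENY
  req#7 t=5s (window 1): ALLOW
  req#8 t=5s (window 1): ALLOW
  req#9 t=5s (window 1): ALLOW
  req#10 t=6s (window 1): ALLOW
  req#11 t=7s (window 1): ALLOW
  req#12 t=7s (window 1): DENY
  req#13 t=8s (window 1): DENY
  req#14 t=8s (window 1): DENY
  req#15 t=9s (window 1): DENY
  req#16 t=9s (window 1): DENY

Allowed counts by window: 5 5

Answer: 5 5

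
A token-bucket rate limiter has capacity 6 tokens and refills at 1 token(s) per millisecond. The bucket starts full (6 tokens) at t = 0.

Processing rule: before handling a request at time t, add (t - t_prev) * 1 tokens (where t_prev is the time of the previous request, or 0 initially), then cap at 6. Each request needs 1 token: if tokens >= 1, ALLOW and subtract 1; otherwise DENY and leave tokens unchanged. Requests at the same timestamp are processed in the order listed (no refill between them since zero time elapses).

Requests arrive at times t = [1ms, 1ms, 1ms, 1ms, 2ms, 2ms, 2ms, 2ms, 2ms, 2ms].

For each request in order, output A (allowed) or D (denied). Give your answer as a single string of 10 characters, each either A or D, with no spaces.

Simulating step by step:
  req#1 t=1ms: ALLOW
  req#2 t=1ms: ALLOW
  req#3 t=1ms: ALLOW
  req#4 t=1ms: ALLOW
  req#5 t=2ms: ALLOW
  req#6 t=2ms: ALLOW
  req#7 t=2ms: ALLOW
  req#8 t=2ms: DENY
  req#9 t=2ms: DENY
  req#10 t=2ms: DENY

Answer: AAAAAAADDD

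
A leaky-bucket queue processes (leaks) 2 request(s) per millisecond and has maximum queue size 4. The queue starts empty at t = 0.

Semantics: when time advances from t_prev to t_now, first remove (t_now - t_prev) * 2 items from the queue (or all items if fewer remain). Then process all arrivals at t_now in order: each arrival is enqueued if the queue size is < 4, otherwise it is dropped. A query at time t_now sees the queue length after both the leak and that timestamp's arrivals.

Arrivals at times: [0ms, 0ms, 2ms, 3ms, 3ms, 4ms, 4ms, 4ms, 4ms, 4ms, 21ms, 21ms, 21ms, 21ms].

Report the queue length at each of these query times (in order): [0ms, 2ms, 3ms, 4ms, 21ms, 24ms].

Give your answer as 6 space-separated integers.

Queue lengths at query times:
  query t=0ms: backlog = 2
  query t=2ms: backlog = 1
  query t=3ms: backlog = 2
  query t=4ms: backlog = 4
  query t=21ms: backlog = 4
  query t=24ms: backlog = 0

Answer: 2 1 2 4 4 0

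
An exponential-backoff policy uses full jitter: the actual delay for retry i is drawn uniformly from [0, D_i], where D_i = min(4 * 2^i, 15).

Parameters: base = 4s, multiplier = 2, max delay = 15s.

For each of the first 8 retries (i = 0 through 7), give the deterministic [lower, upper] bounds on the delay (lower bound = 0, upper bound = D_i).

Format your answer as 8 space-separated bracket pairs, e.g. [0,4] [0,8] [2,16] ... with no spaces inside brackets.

Answer: [0,4] [0,8] [0,15] [0,15] [0,15] [0,15] [0,15] [0,15]

Derivation:
Computing bounds per retry:
  i=0: D_i=min(4*2^0,15)=4, bounds=[0,4]
  i=1: D_i=min(4*2^1,15)=8, bounds=[0,8]
  i=2: D_i=min(4*2^2,15)=15, bounds=[0,15]
  i=3: D_i=min(4*2^3,15)=15, bounds=[0,15]
  i=4: D_i=min(4*2^4,15)=15, bounds=[0,15]
  i=5: D_i=min(4*2^5,15)=15, bounds=[0,15]
  i=6: D_i=min(4*2^6,15)=15, bounds=[0,15]
  i=7: D_i=min(4*2^7,15)=15, bounds=[0,15]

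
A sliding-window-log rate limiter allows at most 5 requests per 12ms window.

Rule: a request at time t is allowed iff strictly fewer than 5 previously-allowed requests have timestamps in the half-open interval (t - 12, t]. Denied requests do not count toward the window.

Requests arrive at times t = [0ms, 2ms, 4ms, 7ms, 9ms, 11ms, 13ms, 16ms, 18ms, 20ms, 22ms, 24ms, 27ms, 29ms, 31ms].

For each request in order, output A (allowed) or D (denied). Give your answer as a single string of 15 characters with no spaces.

Tracking allowed requests in the window:
  req#1 t=0ms: ALLOW
  req#2 t=2ms: ALLOW
  req#3 t=4ms: ALLOW
  req#4 t=7ms: ALLOW
  req#5 t=9ms: ALLOW
  req#6 t=11ms: DENY
  req#7 t=13ms: ALLOW
  req#8 t=16ms: ALLOW
  req#9 t=18ms: ALLOW
  req#10 t=20ms: ALLOW
  req#11 t=22ms: ALLOW
  req#12 t=24ms: DENY
  req#13 t=27ms: ALLOW
  req#14 t=29ms: ALLOW
  req#15 t=31ms: ALLOW

Answer: AAAAADAAAAADAAA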